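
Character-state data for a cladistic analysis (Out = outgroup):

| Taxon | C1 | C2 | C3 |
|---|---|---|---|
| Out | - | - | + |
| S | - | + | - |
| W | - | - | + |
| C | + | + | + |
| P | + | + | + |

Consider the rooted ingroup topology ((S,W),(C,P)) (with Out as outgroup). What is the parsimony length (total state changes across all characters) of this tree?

Map each character onto ((S,W),(C,P)) (rooted by Out) and count the minimum state changes it requires (Fitch parsimony):
C1: 1; C2: 2; C3: 1.
Total tree length = 4.

4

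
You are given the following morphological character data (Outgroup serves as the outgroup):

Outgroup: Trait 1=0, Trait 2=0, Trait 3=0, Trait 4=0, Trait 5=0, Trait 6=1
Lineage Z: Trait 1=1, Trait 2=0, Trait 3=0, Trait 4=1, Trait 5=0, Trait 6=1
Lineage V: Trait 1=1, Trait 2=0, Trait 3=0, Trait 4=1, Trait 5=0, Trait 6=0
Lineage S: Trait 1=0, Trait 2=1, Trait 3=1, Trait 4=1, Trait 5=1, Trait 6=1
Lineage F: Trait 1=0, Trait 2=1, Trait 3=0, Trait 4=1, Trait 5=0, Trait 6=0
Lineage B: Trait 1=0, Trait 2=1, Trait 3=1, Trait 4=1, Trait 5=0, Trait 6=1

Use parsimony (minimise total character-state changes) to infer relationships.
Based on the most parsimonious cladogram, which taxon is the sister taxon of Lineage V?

Lineage Z

Character polarity is set by the outgroup: the derived state is whichever differs from the outgroup's state, so for Trait 6 the derived state is '0', and for the remaining characters it is '1'.
Trait 1: derived state '1' in Lineage V and Lineage Z only — synapomorphy for {Lineage V, Lineage Z}.
Only Lineage B, Lineage F, and Lineage S show the derived state '1' for Trait 2, supporting them as a clade.
Only Lineage B and Lineage S show the derived state '1' for Trait 3, supporting them as a clade.
Trait 4 (derived state '1') is shared by all ingroup taxa — unites the whole ingroup.
Trait 5 (derived state '1') is unique to Lineage S (autapomorphy; uninformative for grouping).
Trait 6 (state '0') occurs in Lineage F and Lineage V but conflicts with the nesting implied by the other characters — most parsimoniously interpreted as homoplasy.
Most parsimonious ingroup topology: (((Lineage S,Lineage B),Lineage F),(Lineage Z,Lineage V)).
Lineage V and Lineage Z form a cherry on this tree, so they are sister taxa.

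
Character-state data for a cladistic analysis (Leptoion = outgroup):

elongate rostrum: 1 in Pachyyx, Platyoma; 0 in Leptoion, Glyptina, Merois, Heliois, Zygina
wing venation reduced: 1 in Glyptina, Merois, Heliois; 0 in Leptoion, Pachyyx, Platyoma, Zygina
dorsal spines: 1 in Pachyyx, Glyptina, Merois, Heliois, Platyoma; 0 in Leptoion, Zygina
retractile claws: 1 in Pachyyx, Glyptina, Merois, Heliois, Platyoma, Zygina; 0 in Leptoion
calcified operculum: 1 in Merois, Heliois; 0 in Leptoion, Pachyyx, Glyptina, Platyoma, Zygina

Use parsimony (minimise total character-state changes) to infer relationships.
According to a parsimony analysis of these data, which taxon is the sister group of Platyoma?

The outgroup has state '0' for every character, so '1' is the derived state throughout.
elongate rostrum (derived state '1') is shared by Pachyyx and Platyoma — a synapomorphy uniting that clade.
wing venation reduced (derived state '1') is shared by Glyptina, Heliois, and Merois — a synapomorphy uniting that clade.
Only Glyptina, Heliois, Merois, Pachyyx, and Platyoma show the derived state '1' for dorsal spines, supporting them as a clade.
retractile claws (derived state '1') is shared by all ingroup taxa — unites the whole ingroup.
calcified operculum: derived state '1' in Heliois and Merois only — synapomorphy for {Heliois, Merois}.
Most parsimonious ingroup topology: (((Pachyyx,Platyoma),(Glyptina,(Merois,Heliois))),Zygina).
Platyoma and Pachyyx form a cherry on this tree, so they are sister taxa.

Pachyyx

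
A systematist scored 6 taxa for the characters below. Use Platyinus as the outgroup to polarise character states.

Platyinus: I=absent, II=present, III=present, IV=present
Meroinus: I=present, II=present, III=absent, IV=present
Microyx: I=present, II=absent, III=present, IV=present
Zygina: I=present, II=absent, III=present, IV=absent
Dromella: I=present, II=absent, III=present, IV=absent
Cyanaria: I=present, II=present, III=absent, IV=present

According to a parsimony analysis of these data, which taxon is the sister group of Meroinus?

Cyanaria

Character polarity is set by the outgroup: the derived state is whichever differs from the outgroup's state, so for II, III, IV the derived state is 'absent', and for the remaining characters it is 'present'.
I (derived state 'present') is shared by all ingroup taxa — unites the whole ingroup.
Only Dromella, Microyx, and Zygina show the derived state 'absent' for II, supporting them as a clade.
III (derived state 'absent') is shared by Cyanaria and Meroinus — a synapomorphy uniting that clade.
IV: derived state 'absent' in Dromella and Zygina only — synapomorphy for {Dromella, Zygina}.
Most parsimonious ingroup topology: ((Meroinus,Cyanaria),(Microyx,(Zygina,Dromella))).
Meroinus and Cyanaria form a cherry on this tree, so they are sister taxa.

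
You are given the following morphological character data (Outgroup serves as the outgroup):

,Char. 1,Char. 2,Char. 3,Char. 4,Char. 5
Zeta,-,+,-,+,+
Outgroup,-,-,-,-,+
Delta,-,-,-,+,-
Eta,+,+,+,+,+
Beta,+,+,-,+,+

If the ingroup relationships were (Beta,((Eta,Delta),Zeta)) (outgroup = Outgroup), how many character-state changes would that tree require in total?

Map each character onto (Beta,((Eta,Delta),Zeta)) (rooted by Outgroup) and count the minimum state changes it requires (Fitch parsimony):
Char. 1: 2; Char. 2: 2; Char. 3: 1; Char. 4: 1; Char. 5: 1.
Total tree length = 7.

7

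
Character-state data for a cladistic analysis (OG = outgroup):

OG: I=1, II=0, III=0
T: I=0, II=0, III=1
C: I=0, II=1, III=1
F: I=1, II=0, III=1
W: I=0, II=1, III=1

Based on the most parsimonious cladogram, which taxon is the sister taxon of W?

Character polarity is set by the outgroup: the derived state is whichever differs from the outgroup's state, so for I the derived state is '0', and for the remaining characters it is '1'.
Only C, T, and W show the derived state '0' for I, supporting them as a clade.
II: derived state '1' in C and W only — synapomorphy for {C, W}.
III (derived state '1') is shared by all ingroup taxa — unites the whole ingroup.
Most parsimonious ingroup topology: ((T,(C,W)),F).
W and C form a cherry on this tree, so they are sister taxa.

C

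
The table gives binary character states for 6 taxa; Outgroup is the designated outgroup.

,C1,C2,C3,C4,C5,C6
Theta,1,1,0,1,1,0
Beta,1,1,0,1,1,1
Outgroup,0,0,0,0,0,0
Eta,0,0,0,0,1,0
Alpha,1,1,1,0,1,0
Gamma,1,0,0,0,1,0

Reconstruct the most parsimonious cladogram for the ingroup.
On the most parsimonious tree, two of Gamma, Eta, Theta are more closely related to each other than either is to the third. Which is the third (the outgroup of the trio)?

Eta

The outgroup has state '0' for every character, so '1' is the derived state throughout.
C1 (derived state '1') is shared by Alpha, Beta, Gamma, and Theta — a synapomorphy uniting that clade.
C2: derived state '1' in Alpha, Beta, and Theta only — synapomorphy for {Alpha, Beta, Theta}.
C3 (derived state '1') is unique to Alpha (autapomorphy; uninformative for grouping).
C4 (derived state '1') is shared by Beta and Theta — a synapomorphy uniting that clade.
All ingroup taxa share the derived state '1' for C5; it defines the ingroup but does not resolve relationships within it.
C6 (derived state '1') is unique to Beta (autapomorphy; uninformative for grouping).
Most parsimonious ingroup topology: (Eta,(((Theta,Beta),Alpha),Gamma)).
Gamma and Theta share a more recent common ancestor with each other than either does with Eta, so Eta is the least closely related of the three.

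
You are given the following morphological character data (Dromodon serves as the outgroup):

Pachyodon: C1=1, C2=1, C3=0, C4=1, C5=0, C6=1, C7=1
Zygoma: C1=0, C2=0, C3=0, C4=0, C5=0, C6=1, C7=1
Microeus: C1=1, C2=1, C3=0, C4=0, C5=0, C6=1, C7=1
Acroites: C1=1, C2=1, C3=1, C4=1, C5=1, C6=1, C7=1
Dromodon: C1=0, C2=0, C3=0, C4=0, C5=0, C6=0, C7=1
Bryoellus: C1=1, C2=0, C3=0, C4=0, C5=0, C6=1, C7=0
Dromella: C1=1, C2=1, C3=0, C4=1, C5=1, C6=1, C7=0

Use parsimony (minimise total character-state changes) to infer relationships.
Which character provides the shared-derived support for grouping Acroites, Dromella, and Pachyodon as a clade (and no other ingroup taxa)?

C4

Character polarity is set by the outgroup: the derived state is whichever differs from the outgroup's state, so for C7 the derived state is '0', and for the remaining characters it is '1'.
Only Acroites, Bryoellus, Dromella, Microeus, and Pachyodon show the derived state '1' for C1, supporting them as a clade.
C2: derived state '1' in Acroites, Dromella, Microeus, and Pachyodon only — synapomorphy for {Acroites, Dromella, Microeus, Pachyodon}.
C3: derived state '1' in Acroites only — an autapomorphy, so it tells us nothing about relationships among taxa.
Only Acroites, Dromella, and Pachyodon show the derived state '1' for C4, supporting them as a clade.
C5 (derived state '1') is shared by Acroites and Dromella — a synapomorphy uniting that clade.
All ingroup taxa share the derived state '1' for C6; it defines the ingroup but does not resolve relationships within it.
C7 (state '0') occurs in Bryoellus and Dromella but conflicts with the nesting implied by the other characters — most parsimoniously interpreted as homoplasy.
Most parsimonious ingroup topology: (((Microeus,((Dromella,Acroites),Pachyodon)),Bryoellus),Zygoma).
The clade {Acroites, Dromella, Pachyodon} is supported by C4: its derived state '1' occurs in exactly those taxa and in no other taxon (including the outgroup).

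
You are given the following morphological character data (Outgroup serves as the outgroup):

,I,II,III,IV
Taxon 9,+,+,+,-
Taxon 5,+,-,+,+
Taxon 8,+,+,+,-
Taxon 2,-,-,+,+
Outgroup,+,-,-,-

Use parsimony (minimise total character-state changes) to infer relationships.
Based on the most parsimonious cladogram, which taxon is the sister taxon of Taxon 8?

Taxon 9

Character polarity is set by the outgroup: the derived state is whichever differs from the outgroup's state, so for I the derived state is '-', and for the remaining characters it is '+'.
I (derived state '-') is unique to Taxon 2 (autapomorphy; uninformative for grouping).
II (derived state '+') is shared by Taxon 8 and Taxon 9 — a synapomorphy uniting that clade.
All ingroup taxa share the derived state '+' for III; it defines the ingroup but does not resolve relationships within it.
IV (derived state '+') is shared by Taxon 2 and Taxon 5 — a synapomorphy uniting that clade.
Most parsimonious ingroup topology: ((Taxon 5,Taxon 2),(Taxon 8,Taxon 9)).
Taxon 8 and Taxon 9 form a cherry on this tree, so they are sister taxa.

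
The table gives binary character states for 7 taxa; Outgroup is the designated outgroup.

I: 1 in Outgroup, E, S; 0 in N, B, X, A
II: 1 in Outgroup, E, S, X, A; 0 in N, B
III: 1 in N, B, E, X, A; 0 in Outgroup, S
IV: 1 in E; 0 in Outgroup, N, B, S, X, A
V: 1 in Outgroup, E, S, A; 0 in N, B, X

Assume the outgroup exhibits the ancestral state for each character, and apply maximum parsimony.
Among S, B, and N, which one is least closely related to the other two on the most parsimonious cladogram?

S

Character polarity is set by the outgroup: the derived state is whichever differs from the outgroup's state, so for I, II, V the derived state is '0', and for the remaining characters it is '1'.
I: derived state '0' in A, B, N, and X only — synapomorphy for {A, B, N, X}.
II: derived state '0' in B and N only — synapomorphy for {B, N}.
Only A, B, E, N, and X show the derived state '1' for III, supporting them as a clade.
IV: derived state '1' in E only — an autapomorphy, so it tells us nothing about relationships among taxa.
V: derived state '0' in B, N, and X only — synapomorphy for {B, N, X}.
Most parsimonious ingroup topology: (((((N,B),X),A),E),S).
N and B share a more recent common ancestor with each other than either does with S, so S is the least closely related of the three.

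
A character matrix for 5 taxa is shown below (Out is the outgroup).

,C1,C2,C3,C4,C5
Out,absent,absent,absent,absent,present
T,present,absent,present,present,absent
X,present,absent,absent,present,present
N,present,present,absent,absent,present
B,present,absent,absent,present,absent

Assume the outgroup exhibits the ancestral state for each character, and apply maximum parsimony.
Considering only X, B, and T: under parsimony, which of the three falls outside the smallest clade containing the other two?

X

Character polarity is set by the outgroup: the derived state is whichever differs from the outgroup's state, so for C5 the derived state is 'absent', and for the remaining characters it is 'present'.
All ingroup taxa share the derived state 'present' for C1; it defines the ingroup but does not resolve relationships within it.
C2: derived state 'present' in N only — an autapomorphy, so it tells us nothing about relationships among taxa.
C3 (derived state 'present') is unique to T (autapomorphy; uninformative for grouping).
C4: derived state 'present' in B, T, and X only — synapomorphy for {B, T, X}.
C5: derived state 'absent' in B and T only — synapomorphy for {B, T}.
Most parsimonious ingroup topology: (((T,B),X),N).
T and B share a more recent common ancestor with each other than either does with X, so X is the least closely related of the three.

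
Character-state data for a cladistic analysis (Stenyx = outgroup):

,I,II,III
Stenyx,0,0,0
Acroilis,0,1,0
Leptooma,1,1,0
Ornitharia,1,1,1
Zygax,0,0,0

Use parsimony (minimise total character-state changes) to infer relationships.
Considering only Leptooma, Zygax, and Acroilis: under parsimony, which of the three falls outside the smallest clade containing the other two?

The outgroup has state '0' for every character, so '1' is the derived state throughout.
Only Leptooma and Ornitharia show the derived state '1' for I, supporting them as a clade.
II: derived state '1' in Acroilis, Leptooma, and Ornitharia only — synapomorphy for {Acroilis, Leptooma, Ornitharia}.
III: derived state '1' in Ornitharia only — an autapomorphy, so it tells us nothing about relationships among taxa.
Most parsimonious ingroup topology: ((Acroilis,(Leptooma,Ornitharia)),Zygax).
Leptooma and Acroilis share a more recent common ancestor with each other than either does with Zygax, so Zygax is the least closely related of the three.

Zygax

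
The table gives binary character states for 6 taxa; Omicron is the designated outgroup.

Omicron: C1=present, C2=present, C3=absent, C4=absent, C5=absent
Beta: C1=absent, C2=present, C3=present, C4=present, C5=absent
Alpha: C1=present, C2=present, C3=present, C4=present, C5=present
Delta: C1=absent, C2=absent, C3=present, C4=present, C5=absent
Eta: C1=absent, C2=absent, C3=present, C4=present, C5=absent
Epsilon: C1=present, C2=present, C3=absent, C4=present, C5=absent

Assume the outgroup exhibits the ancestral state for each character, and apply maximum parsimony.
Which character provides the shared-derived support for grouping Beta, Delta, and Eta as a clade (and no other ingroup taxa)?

Character polarity is set by the outgroup: the derived state is whichever differs from the outgroup's state, so for C1, C2 the derived state is 'absent', and for the remaining characters it is 'present'.
C1 (derived state 'absent') is shared by Beta, Delta, and Eta — a synapomorphy uniting that clade.
C2 (derived state 'absent') is shared by Delta and Eta — a synapomorphy uniting that clade.
Only Alpha, Beta, Delta, and Eta show the derived state 'present' for C3, supporting them as a clade.
All ingroup taxa share the derived state 'present' for C4; it defines the ingroup but does not resolve relationships within it.
C5 (derived state 'present') is unique to Alpha (autapomorphy; uninformative for grouping).
Most parsimonious ingroup topology: (((Beta,(Delta,Eta)),Alpha),Epsilon).
The clade {Beta, Delta, Eta} is supported by C1: its derived state 'absent' occurs in exactly those taxa and in no other taxon (including the outgroup).

C1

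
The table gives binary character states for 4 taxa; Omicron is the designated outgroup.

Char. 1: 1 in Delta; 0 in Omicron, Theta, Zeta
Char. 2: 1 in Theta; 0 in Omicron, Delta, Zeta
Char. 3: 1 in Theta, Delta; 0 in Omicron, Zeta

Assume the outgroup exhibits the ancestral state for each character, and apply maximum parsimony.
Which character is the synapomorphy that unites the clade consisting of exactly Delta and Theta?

Char. 3

The outgroup has state '0' for every character, so '1' is the derived state throughout.
Char. 1 (derived state '1') is unique to Delta (autapomorphy; uninformative for grouping).
Char. 2 (derived state '1') is unique to Theta (autapomorphy; uninformative for grouping).
Char. 3 (derived state '1') is shared by Delta and Theta — a synapomorphy uniting that clade.
Most parsimonious ingroup topology: ((Theta,Delta),Zeta).
The clade {Delta, Theta} is supported by Char. 3: its derived state '1' occurs in exactly those taxa and in no other taxon (including the outgroup).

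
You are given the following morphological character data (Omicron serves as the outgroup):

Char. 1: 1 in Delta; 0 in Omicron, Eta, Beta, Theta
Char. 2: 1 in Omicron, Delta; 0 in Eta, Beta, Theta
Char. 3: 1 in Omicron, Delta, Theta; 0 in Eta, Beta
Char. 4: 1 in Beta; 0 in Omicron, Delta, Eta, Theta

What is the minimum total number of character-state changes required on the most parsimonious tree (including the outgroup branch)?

4

Character polarity is set by the outgroup: the derived state is whichever differs from the outgroup's state, so for Char. 2, Char. 3 the derived state is '0', and for the remaining characters it is '1'.
Char. 1: derived state '1' in Delta only — an autapomorphy, so it tells us nothing about relationships among taxa.
Char. 2: derived state '0' in Beta, Eta, and Theta only — synapomorphy for {Beta, Eta, Theta}.
Char. 3: derived state '0' in Beta and Eta only — synapomorphy for {Beta, Eta}.
Char. 4: derived state '1' in Beta only — an autapomorphy, so it tells us nothing about relationships among taxa.
Most parsimonious ingroup topology: (Delta,((Eta,Beta),Theta)).
Changes per character on this tree: Char. 1: 1; Char. 2: 1; Char. 3: 1; Char. 4: 1.
Total = 4.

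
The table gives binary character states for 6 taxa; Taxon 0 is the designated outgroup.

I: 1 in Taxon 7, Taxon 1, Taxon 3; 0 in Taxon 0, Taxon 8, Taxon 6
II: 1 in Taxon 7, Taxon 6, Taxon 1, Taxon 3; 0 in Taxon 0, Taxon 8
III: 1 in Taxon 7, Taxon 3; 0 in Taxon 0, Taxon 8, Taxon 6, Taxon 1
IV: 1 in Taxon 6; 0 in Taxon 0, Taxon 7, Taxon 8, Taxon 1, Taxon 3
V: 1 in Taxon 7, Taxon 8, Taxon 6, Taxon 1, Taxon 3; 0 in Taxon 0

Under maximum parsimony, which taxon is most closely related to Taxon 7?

Taxon 3

The outgroup has state '0' for every character, so '1' is the derived state throughout.
Only Taxon 1, Taxon 3, and Taxon 7 show the derived state '1' for I, supporting them as a clade.
Only Taxon 1, Taxon 3, Taxon 6, and Taxon 7 show the derived state '1' for II, supporting them as a clade.
III: derived state '1' in Taxon 3 and Taxon 7 only — synapomorphy for {Taxon 3, Taxon 7}.
IV (derived state '1') is unique to Taxon 6 (autapomorphy; uninformative for grouping).
V (derived state '1') is shared by all ingroup taxa — unites the whole ingroup.
Most parsimonious ingroup topology: ((((Taxon 7,Taxon 3),Taxon 1),Taxon 6),Taxon 8).
Taxon 7 and Taxon 3 form a cherry on this tree, so they are sister taxa.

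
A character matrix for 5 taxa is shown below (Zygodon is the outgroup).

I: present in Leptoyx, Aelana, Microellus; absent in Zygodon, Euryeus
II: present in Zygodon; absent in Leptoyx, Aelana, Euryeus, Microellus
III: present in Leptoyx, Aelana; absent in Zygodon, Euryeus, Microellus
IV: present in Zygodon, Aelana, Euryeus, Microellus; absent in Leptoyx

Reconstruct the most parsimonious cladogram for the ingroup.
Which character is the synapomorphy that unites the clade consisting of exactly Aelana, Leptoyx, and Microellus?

Character polarity is set by the outgroup: the derived state is whichever differs from the outgroup's state, so for II, IV the derived state is 'absent', and for the remaining characters it is 'present'.
I: derived state 'present' in Aelana, Leptoyx, and Microellus only — synapomorphy for {Aelana, Leptoyx, Microellus}.
All ingroup taxa share the derived state 'absent' for II; it defines the ingroup but does not resolve relationships within it.
III (derived state 'present') is shared by Aelana and Leptoyx — a synapomorphy uniting that clade.
IV (derived state 'absent') is unique to Leptoyx (autapomorphy; uninformative for grouping).
Most parsimonious ingroup topology: (((Leptoyx,Aelana),Microellus),Euryeus).
The clade {Aelana, Leptoyx, Microellus} is supported by I: its derived state 'present' occurs in exactly those taxa and in no other taxon (including the outgroup).

I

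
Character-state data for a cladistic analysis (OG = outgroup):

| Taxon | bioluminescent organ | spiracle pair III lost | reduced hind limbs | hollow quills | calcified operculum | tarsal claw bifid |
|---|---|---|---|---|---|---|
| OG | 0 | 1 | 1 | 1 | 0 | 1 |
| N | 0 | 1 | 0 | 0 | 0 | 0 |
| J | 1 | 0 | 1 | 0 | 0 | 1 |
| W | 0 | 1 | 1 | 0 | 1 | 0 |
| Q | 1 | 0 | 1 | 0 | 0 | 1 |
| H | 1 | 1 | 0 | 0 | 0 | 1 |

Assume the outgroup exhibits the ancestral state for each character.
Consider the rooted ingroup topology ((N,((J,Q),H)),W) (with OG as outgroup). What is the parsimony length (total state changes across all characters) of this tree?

8

Map each character onto ((N,((J,Q),H)),W) (rooted by OG) and count the minimum state changes it requires (Fitch parsimony):
bioluminescent organ: 1; spiracle pair III lost: 1; reduced hind limbs: 2; hollow quills: 1; calcified operculum: 1; tarsal claw bifid: 2.
Total tree length = 8.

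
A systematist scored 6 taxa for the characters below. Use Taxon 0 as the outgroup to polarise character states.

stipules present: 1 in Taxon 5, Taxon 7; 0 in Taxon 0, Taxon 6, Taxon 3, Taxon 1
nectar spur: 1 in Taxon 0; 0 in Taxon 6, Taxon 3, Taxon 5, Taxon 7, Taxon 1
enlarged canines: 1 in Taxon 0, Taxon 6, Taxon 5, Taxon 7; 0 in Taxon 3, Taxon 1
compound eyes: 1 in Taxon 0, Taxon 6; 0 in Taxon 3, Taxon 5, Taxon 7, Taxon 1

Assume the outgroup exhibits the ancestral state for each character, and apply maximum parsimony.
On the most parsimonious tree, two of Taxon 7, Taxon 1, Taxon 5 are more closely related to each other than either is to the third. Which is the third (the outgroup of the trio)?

Taxon 1

Character polarity is set by the outgroup: the derived state is whichever differs from the outgroup's state, so for nectar spur, enlarged canines, compound eyes the derived state is '0', and for the remaining characters it is '1'.
stipules present: derived state '1' in Taxon 5 and Taxon 7 only — synapomorphy for {Taxon 5, Taxon 7}.
All ingroup taxa share the derived state '0' for nectar spur; it defines the ingroup but does not resolve relationships within it.
enlarged canines (derived state '0') is shared by Taxon 1 and Taxon 3 — a synapomorphy uniting that clade.
compound eyes: derived state '0' in Taxon 1, Taxon 3, Taxon 5, and Taxon 7 only — synapomorphy for {Taxon 1, Taxon 3, Taxon 5, Taxon 7}.
Most parsimonious ingroup topology: (((Taxon 7,Taxon 5),(Taxon 3,Taxon 1)),Taxon 6).
Taxon 5 and Taxon 7 share a more recent common ancestor with each other than either does with Taxon 1, so Taxon 1 is the least closely related of the three.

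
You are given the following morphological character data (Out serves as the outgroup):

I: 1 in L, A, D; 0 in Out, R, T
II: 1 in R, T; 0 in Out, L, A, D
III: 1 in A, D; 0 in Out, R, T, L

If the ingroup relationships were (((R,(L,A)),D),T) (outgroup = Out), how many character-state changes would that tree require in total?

6

Map each character onto (((R,(L,A)),D),T) (rooted by Out) and count the minimum state changes it requires (Fitch parsimony):
I: 2; II: 2; III: 2.
Total tree length = 6.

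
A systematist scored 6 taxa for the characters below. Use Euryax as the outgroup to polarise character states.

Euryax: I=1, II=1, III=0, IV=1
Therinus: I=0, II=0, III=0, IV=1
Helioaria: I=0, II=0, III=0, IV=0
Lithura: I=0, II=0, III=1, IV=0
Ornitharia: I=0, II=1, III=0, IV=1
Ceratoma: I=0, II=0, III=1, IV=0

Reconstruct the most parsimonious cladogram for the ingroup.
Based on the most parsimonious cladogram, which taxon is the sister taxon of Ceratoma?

Character polarity is set by the outgroup: the derived state is whichever differs from the outgroup's state, so for I, II, IV the derived state is '0', and for the remaining characters it is '1'.
I (derived state '0') is shared by all ingroup taxa — unites the whole ingroup.
II: derived state '0' in Ceratoma, Helioaria, Lithura, and Therinus only — synapomorphy for {Ceratoma, Helioaria, Lithura, Therinus}.
III (derived state '1') is shared by Ceratoma and Lithura — a synapomorphy uniting that clade.
IV: derived state '0' in Ceratoma, Helioaria, and Lithura only — synapomorphy for {Ceratoma, Helioaria, Lithura}.
Most parsimonious ingroup topology: ((Therinus,(Helioaria,(Lithura,Ceratoma))),Ornitharia).
Ceratoma and Lithura form a cherry on this tree, so they are sister taxa.

Lithura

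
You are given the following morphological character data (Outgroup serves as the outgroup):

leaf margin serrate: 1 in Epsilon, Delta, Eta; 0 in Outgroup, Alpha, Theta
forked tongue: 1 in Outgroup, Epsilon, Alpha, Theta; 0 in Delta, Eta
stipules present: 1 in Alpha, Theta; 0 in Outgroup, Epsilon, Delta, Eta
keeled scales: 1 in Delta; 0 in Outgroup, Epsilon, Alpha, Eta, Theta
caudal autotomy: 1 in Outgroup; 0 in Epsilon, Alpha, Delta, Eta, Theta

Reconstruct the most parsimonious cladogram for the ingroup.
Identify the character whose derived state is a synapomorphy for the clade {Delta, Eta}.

forked tongue

Character polarity is set by the outgroup: the derived state is whichever differs from the outgroup's state, so for forked tongue, caudal autotomy the derived state is '0', and for the remaining characters it is '1'.
leaf margin serrate: derived state '1' in Delta, Epsilon, and Eta only — synapomorphy for {Delta, Epsilon, Eta}.
Only Delta and Eta show the derived state '0' for forked tongue, supporting them as a clade.
stipules present: derived state '1' in Alpha and Theta only — synapomorphy for {Alpha, Theta}.
keeled scales (derived state '1') is unique to Delta (autapomorphy; uninformative for grouping).
caudal autotomy (derived state '0') is shared by all ingroup taxa — unites the whole ingroup.
Most parsimonious ingroup topology: (((Delta,Eta),Epsilon),(Theta,Alpha)).
The clade {Delta, Eta} is supported by forked tongue: its derived state '0' occurs in exactly those taxa and in no other taxon (including the outgroup).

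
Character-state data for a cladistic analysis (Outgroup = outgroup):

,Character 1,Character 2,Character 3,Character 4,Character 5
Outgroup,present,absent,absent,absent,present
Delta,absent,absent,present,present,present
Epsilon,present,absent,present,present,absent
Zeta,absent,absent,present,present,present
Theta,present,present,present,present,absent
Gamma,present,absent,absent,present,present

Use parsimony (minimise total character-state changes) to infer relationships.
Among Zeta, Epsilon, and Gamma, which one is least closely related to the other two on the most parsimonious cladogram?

Character polarity is set by the outgroup: the derived state is whichever differs from the outgroup's state, so for Character 1, Character 5 the derived state is 'absent', and for the remaining characters it is 'present'.
Character 1 (derived state 'absent') is shared by Delta and Zeta — a synapomorphy uniting that clade.
Character 2 (derived state 'present') is unique to Theta (autapomorphy; uninformative for grouping).
Only Delta, Epsilon, Theta, and Zeta show the derived state 'present' for Character 3, supporting them as a clade.
Character 4 (derived state 'present') is shared by all ingroup taxa — unites the whole ingroup.
Only Epsilon and Theta show the derived state 'absent' for Character 5, supporting them as a clade.
Most parsimonious ingroup topology: (((Delta,Zeta),(Epsilon,Theta)),Gamma).
Zeta and Epsilon share a more recent common ancestor with each other than either does with Gamma, so Gamma is the least closely related of the three.

Gamma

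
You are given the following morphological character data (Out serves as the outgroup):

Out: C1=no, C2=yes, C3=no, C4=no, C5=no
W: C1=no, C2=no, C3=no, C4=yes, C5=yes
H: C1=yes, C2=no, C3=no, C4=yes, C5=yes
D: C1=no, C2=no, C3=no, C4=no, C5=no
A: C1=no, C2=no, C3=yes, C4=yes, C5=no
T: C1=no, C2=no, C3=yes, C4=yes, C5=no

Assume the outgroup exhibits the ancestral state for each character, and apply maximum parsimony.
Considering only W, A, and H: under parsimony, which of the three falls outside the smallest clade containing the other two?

A

Character polarity is set by the outgroup: the derived state is whichever differs from the outgroup's state, so for C2 the derived state is 'no', and for the remaining characters it is 'yes'.
C1 (derived state 'yes') is unique to H (autapomorphy; uninformative for grouping).
All ingroup taxa share the derived state 'no' for C2; it defines the ingroup but does not resolve relationships within it.
C3: derived state 'yes' in A and T only — synapomorphy for {A, T}.
Only A, H, T, and W show the derived state 'yes' for C4, supporting them as a clade.
C5 (derived state 'yes') is shared by H and W — a synapomorphy uniting that clade.
Most parsimonious ingroup topology: (((W,H),(A,T)),D).
H and W share a more recent common ancestor with each other than either does with A, so A is the least closely related of the three.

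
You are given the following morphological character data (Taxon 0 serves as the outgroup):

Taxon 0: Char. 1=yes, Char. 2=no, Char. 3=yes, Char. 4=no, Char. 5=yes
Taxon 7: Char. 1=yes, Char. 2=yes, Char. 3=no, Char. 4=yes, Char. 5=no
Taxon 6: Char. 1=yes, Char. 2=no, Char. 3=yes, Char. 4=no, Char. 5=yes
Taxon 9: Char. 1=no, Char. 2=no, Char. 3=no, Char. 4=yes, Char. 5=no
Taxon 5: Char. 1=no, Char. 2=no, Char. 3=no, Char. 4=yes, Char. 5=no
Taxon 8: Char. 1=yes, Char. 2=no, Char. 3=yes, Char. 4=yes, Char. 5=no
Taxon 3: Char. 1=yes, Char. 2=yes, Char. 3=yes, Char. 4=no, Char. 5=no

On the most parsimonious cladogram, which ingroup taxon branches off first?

Character polarity is set by the outgroup: the derived state is whichever differs from the outgroup's state, so for Char. 1, Char. 3, Char. 5 the derived state is 'no', and for the remaining characters it is 'yes'.
Char. 1: derived state 'no' in Taxon 5 and Taxon 9 only — synapomorphy for {Taxon 5, Taxon 9}.
Char. 2 groups Taxon 3 and Taxon 7, which is incompatible with the clades supported by the remaining characters; treating it as convergent (homoplasy) costs fewer steps than any alternative tree.
Char. 3 (derived state 'no') is shared by Taxon 5, Taxon 7, and Taxon 9 — a synapomorphy uniting that clade.
Only Taxon 5, Taxon 7, Taxon 8, and Taxon 9 show the derived state 'yes' for Char. 4, supporting them as a clade.
Char. 5 (derived state 'no') is shared by Taxon 3, Taxon 5, Taxon 7, Taxon 8, and Taxon 9 — a synapomorphy uniting that clade.
Most parsimonious ingroup topology: ((((Taxon 7,(Taxon 9,Taxon 5)),Taxon 8),Taxon 3),Taxon 6).
Taxon 6 is sister to the clade containing all other ingroup taxa, so it is the earliest-diverging (most basal) ingroup lineage.

Taxon 6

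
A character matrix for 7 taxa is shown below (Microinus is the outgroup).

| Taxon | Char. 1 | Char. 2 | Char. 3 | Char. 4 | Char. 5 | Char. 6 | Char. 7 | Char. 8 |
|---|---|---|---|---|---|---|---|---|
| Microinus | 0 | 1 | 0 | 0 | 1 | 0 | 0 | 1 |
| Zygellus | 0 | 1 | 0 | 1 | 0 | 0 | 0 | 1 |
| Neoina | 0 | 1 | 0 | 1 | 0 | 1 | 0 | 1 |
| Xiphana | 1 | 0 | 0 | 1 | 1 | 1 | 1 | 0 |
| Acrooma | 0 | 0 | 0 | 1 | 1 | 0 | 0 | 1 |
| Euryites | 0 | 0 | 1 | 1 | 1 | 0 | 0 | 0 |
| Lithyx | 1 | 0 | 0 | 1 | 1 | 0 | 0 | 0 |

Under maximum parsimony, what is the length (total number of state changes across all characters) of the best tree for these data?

9

Character polarity is set by the outgroup: the derived state is whichever differs from the outgroup's state, so for Char. 2, Char. 5, Char. 8 the derived state is '0', and for the remaining characters it is '1'.
Only Lithyx and Xiphana show the derived state '1' for Char. 1, supporting them as a clade.
Char. 2: derived state '0' in Acrooma, Euryites, Lithyx, and Xiphana only — synapomorphy for {Acrooma, Euryites, Lithyx, Xiphana}.
Char. 3: derived state '1' in Euryites only — an autapomorphy, so it tells us nothing about relationships among taxa.
Char. 4 (derived state '1') is shared by all ingroup taxa — unites the whole ingroup.
Char. 5 (derived state '0') is shared by Neoina and Zygellus — a synapomorphy uniting that clade.
Char. 6 groups Neoina and Xiphana, which is incompatible with the clades supported by the remaining characters; treating it as convergent (homoplasy) costs fewer steps than any alternative tree.
Char. 7: derived state '1' in Xiphana only — an autapomorphy, so it tells us nothing about relationships among taxa.
Char. 8 (derived state '0') is shared by Euryites, Lithyx, and Xiphana — a synapomorphy uniting that clade.
Most parsimonious ingroup topology: ((Zygellus,Neoina),(((Xiphana,Lithyx),Euryites),Acrooma)).
Changes per character on this tree: Char. 1: 1; Char. 2: 1; Char. 3: 1; Char. 4: 1; Char. 5: 1; Char. 6: 2; Char. 7: 1; Char. 8: 1.
Total = 9.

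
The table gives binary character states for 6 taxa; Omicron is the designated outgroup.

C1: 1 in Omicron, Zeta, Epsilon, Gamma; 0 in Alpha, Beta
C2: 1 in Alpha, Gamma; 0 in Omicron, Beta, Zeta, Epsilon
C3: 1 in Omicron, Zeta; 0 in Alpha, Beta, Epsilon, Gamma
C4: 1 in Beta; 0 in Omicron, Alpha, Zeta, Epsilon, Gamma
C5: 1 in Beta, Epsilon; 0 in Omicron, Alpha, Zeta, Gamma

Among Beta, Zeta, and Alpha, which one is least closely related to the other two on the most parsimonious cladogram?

Zeta

Character polarity is set by the outgroup: the derived state is whichever differs from the outgroup's state, so for C1, C3 the derived state is '0', and for the remaining characters it is '1'.
C1 (state '0') occurs in Alpha and Beta but conflicts with the nesting implied by the other characters — most parsimoniously interpreted as homoplasy.
C2 (derived state '1') is shared by Alpha and Gamma — a synapomorphy uniting that clade.
C3: derived state '0' in Alpha, Beta, Epsilon, and Gamma only — synapomorphy for {Alpha, Beta, Epsilon, Gamma}.
C4 (derived state '1') is unique to Beta (autapomorphy; uninformative for grouping).
C5 (derived state '1') is shared by Beta and Epsilon — a synapomorphy uniting that clade.
Most parsimonious ingroup topology: (((Alpha,Gamma),(Beta,Epsilon)),Zeta).
Beta and Alpha share a more recent common ancestor with each other than either does with Zeta, so Zeta is the least closely related of the three.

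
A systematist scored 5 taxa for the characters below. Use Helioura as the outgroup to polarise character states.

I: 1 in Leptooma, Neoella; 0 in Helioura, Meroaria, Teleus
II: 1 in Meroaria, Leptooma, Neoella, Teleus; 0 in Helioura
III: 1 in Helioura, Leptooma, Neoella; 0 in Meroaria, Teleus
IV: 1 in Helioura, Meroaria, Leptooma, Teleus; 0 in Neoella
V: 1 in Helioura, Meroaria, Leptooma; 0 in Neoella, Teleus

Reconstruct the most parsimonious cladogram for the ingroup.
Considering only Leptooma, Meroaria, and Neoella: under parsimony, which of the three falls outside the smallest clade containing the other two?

Meroaria

Character polarity is set by the outgroup: the derived state is whichever differs from the outgroup's state, so for III, IV, V the derived state is '0', and for the remaining characters it is '1'.
I (derived state '1') is shared by Leptooma and Neoella — a synapomorphy uniting that clade.
II (derived state '1') is shared by all ingroup taxa — unites the whole ingroup.
III (derived state '0') is shared by Meroaria and Teleus — a synapomorphy uniting that clade.
IV: derived state '0' in Neoella only — an autapomorphy, so it tells us nothing about relationships among taxa.
V (state '0') occurs in Neoella and Teleus but conflicts with the nesting implied by the other characters — most parsimoniously interpreted as homoplasy.
Most parsimonious ingroup topology: ((Leptooma,Neoella),(Teleus,Meroaria)).
Leptooma and Neoella share a more recent common ancestor with each other than either does with Meroaria, so Meroaria is the least closely related of the three.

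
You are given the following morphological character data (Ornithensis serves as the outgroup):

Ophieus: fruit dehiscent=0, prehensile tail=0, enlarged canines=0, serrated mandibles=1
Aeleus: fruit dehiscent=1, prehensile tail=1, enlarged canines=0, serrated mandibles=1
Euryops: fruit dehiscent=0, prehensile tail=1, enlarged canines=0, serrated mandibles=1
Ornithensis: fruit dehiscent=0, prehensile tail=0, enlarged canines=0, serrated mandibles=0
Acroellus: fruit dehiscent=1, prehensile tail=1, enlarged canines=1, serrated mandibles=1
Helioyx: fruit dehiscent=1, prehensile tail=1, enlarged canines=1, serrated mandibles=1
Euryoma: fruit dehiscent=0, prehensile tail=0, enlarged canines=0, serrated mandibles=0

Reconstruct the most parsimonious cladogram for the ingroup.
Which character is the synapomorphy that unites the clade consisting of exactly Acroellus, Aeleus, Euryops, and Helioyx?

prehensile tail

The outgroup has state '0' for every character, so '1' is the derived state throughout.
fruit dehiscent: derived state '1' in Acroellus, Aeleus, and Helioyx only — synapomorphy for {Acroellus, Aeleus, Helioyx}.
prehensile tail: derived state '1' in Acroellus, Aeleus, Euryops, and Helioyx only — synapomorphy for {Acroellus, Aeleus, Euryops, Helioyx}.
enlarged canines (derived state '1') is shared by Acroellus and Helioyx — a synapomorphy uniting that clade.
Only Acroellus, Aeleus, Euryops, Helioyx, and Ophieus show the derived state '1' for serrated mandibles, supporting them as a clade.
Most parsimonious ingroup topology: (((((Acroellus,Helioyx),Aeleus),Euryops),Ophieus),Euryoma).
The clade {Acroellus, Aeleus, Euryops, Helioyx} is supported by prehensile tail: its derived state '1' occurs in exactly those taxa and in no other taxon (including the outgroup).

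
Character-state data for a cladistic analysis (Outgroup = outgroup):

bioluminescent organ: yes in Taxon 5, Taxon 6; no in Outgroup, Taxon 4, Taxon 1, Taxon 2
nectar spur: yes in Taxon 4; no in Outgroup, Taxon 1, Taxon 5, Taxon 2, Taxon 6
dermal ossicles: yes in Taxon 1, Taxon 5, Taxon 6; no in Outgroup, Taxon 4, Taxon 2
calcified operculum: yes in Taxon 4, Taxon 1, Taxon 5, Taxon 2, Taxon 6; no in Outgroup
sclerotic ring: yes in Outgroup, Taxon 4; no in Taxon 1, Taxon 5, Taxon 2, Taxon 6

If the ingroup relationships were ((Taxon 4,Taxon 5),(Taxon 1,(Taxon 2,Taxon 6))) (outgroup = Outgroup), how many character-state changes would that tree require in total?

Map each character onto ((Taxon 4,Taxon 5),(Taxon 1,(Taxon 2,Taxon 6))) (rooted by Outgroup) and count the minimum state changes it requires (Fitch parsimony):
bioluminescent organ: 2; nectar spur: 1; dermal ossicles: 3; calcified operculum: 1; sclerotic ring: 2.
Total tree length = 9.

9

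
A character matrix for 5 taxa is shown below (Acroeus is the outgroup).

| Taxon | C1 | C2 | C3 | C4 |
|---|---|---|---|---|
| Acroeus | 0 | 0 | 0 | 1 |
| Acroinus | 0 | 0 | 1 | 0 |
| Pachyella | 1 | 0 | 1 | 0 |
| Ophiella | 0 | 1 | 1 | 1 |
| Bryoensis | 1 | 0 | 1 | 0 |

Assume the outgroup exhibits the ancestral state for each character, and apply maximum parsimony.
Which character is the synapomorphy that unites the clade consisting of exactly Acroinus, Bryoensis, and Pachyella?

Character polarity is set by the outgroup: the derived state is whichever differs from the outgroup's state, so for C4 the derived state is '0', and for the remaining characters it is '1'.
Only Bryoensis and Pachyella show the derived state '1' for C1, supporting them as a clade.
C2 (derived state '1') is unique to Ophiella (autapomorphy; uninformative for grouping).
All ingroup taxa share the derived state '1' for C3; it defines the ingroup but does not resolve relationships within it.
C4 (derived state '0') is shared by Acroinus, Bryoensis, and Pachyella — a synapomorphy uniting that clade.
Most parsimonious ingroup topology: ((Acroinus,(Pachyella,Bryoensis)),Ophiella).
The clade {Acroinus, Bryoensis, Pachyella} is supported by C4: its derived state '0' occurs in exactly those taxa and in no other taxon (including the outgroup).

C4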